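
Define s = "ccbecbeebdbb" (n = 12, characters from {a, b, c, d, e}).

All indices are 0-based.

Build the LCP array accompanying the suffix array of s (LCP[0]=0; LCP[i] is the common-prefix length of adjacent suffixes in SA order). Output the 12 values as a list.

[0, 1, 1, 1, 2, 0, 3, 1, 0, 0, 1, 1]

rank→(start, suffix):
  0 → (11, 'b')
  1 → (10, 'bb')
  2 → (8, 'bdbb')
  3 → (2, 'becbeebdbb')
  4 → (5, 'beebdbb')
  5 → (1, 'cbecbeebdbb')
  6 → (4, 'cbeebdbb')
  7 → (0, 'ccbecbeebdbb')
  8 → (9, 'dbb')
  9 → (7, 'ebdbb')
  10 → (3, 'ecbeebdbb')
  11 → (6, 'eebdbb')

SA = [11, 10, 8, 2, 5, 1, 4, 0, 9, 7, 3, 6]
[i] adj suffixes → lcp
  [1] 11/10 → 1 ('b')
  [2] 10/8 → 1 ('b')
  [3] 8/2 → 1 ('b')
  [4] 2/5 → 2 ('be')
  [5] 5/1 → 0 ('')
  [6] 1/4 → 3 ('cbe')
  [7] 4/0 → 1 ('c')
  [8] 0/9 → 0 ('')
  [9] 9/7 → 0 ('')
  [10] 7/3 → 1 ('e')
  [11] 3/6 → 1 ('e')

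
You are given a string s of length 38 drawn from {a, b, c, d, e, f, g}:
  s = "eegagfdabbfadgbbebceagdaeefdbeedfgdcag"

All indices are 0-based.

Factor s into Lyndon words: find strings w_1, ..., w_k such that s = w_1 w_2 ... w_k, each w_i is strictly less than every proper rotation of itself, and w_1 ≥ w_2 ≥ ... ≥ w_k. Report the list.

["eeg", "agfd", "abbfadgbbebceagdaeefdbeedfgdcag"]

emit factor 1: 'eeg' (i=0, period=3)
emit factor 2: 'agfd' (i=3, period=4)
emit factor 3: 'abbfadgbbebceagdaeefdbeedfgdcag' (i=7, period=31)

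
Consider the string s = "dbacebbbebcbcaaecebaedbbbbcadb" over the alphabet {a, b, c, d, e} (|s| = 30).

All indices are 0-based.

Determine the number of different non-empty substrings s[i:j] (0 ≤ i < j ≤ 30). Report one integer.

rank | idx | suffix
   0 |  13 | aaecebaedbbbbcadb
   1 |   2 | acebbbebcbcaaecebaedbbbbcadb
   2 |  27 | adb
   3 |  14 | aecebaedbbbbcadb
   4 |  19 | aedbbbbcadb
   5 |  29 | b
   6 |   1 | bacebbbebcbcaaecebaedbbbbcadb
   7 |  18 | baedbbbbcadb
   8 |  22 | bbbbcadb
   9 |  23 | bbbcadb
  10 |   5 | bbbebcbcaaecebaedbbbbcadb
  11 |  24 | bbcadb
  12 |   6 | bbebcbcaaecebaedbbbbcadb
  13 |  11 | bcaaecebaedbbbbcadb
  14 |  25 | bcadb
  15 |   9 | bcbcaaecebaedbbbbcadb
  16 |   7 | bebcbcaaecebaedbbbbcadb
  17 |  12 | caaecebaedbbbbcadb
  18 |  26 | cadb
  19 |  10 | cbcaaecebaedbbbbcadb
  20 |  16 | cebaedbbbbcadb
  21 |   3 | cebbbebcbcaaecebaedbbbbcadb
  22 |  28 | db
  23 |   0 | dbacebbbebcbcaaecebaedbbbbcadb
  24 |  21 | dbbbbcadb
  25 |  17 | ebaedbbbbcadb
  26 |   4 | ebbbebcbcaaecebaedbbbbcadb
  27 |   8 | ebcbcaaecebaedbbbbcadb
  28 |  15 | ecebaedbbbbcadb
  29 |  20 | edbbbbcadb

SA = [13, 2, 27, 14, 19, 29, 1, 18, 22, 23, 5, 24, 6, 11, 25, 9, 7, 12, 26, 10, 16, 3, 28, 0, 21, 17, 4, 8, 15, 20]
[i] adj suffixes → lcp
  [1] 13/2 → 1 ('a')
  [2] 2/27 → 1 ('a')
  [3] 27/14 → 1 ('a')
  [4] 14/19 → 2 ('ae')
  [5] 19/29 → 0 ('')
  [6] 29/1 → 1 ('b')
  [7] 1/18 → 2 ('ba')
  [8] 18/22 → 1 ('b')
  [9] 22/23 → 3 ('bbb')
  [10] 23/5 → 3 ('bbb')
  [11] 5/24 → 2 ('bb')
  [12] 24/6 → 2 ('bb')
  [13] 6/11 → 1 ('b')
  [14] 11/25 → 3 ('bca')
  [15] 25/9 → 2 ('bc')
  [16] 9/7 → 1 ('b')
  [17] 7/12 → 0 ('')
  [18] 12/26 → 2 ('ca')
  [19] 26/10 → 1 ('c')
  [20] 10/16 → 1 ('c')
  [21] 16/3 → 3 ('ceb')
  [22] 3/28 → 0 ('')
  [23] 28/0 → 2 ('db')
  [24] 0/21 → 2 ('db')
  [25] 21/17 → 0 ('')
  [26] 17/4 → 2 ('eb')
  [27] 4/8 → 2 ('eb')
  [28] 8/15 → 1 ('e')
  [29] 15/20 → 1 ('e')

n(n+1)/2 = 30·31/2 = 465
Σ LCP = 0 + 1 + 1 + 1 + 2 + 0 + 1 + 2 + 1 + 3 + 3 + 2 + 2 + 1 + 3 + 2 + 1 + 0 + 2 + 1 + 1 + 3 + 0 + 2 + 2 + 0 + 2 + 2 + 1 + 1 = 43
distinct = 465 − 43 = 422

422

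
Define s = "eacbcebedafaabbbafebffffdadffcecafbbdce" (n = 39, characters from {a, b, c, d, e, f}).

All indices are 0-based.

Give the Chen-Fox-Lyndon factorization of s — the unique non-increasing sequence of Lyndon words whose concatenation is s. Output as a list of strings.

emit factor 1: 'e' (i=0, period=1)
emit factor 2: 'acbcebedaf' (i=1, period=10)
emit factor 3: 'aabbbafebffffdadffcecafbbdce' (i=11, period=28)

["e", "acbcebedaf", "aabbbafebffffdadffcecafbbdce"]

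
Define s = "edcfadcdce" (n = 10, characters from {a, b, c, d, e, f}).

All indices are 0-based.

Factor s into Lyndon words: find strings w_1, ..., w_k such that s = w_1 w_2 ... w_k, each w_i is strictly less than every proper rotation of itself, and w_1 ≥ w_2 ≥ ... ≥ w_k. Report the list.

emit factor 1: 'e' (i=0, period=1)
emit factor 2: 'd' (i=1, period=1)
emit factor 3: 'cf' (i=2, period=2)
emit factor 4: 'adcdce' (i=4, period=6)

["e", "d", "cf", "adcdce"]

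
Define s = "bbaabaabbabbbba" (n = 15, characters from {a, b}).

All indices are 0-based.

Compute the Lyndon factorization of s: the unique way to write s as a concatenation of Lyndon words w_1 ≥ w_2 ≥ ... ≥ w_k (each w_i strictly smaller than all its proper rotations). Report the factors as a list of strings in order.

emit factor 1: 'b' (i=0, period=1)
emit factor 2: 'b' (i=1, period=1)
emit factor 3: 'aabaabbabbbb' (i=2, period=12)
emit factor 4: 'a' (i=14, period=1)

["b", "b", "aabaabbabbbb", "a"]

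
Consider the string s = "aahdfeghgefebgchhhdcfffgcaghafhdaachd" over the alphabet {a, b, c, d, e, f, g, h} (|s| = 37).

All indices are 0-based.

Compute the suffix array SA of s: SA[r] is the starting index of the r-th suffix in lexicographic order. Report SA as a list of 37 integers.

sorted suffixes:
  #0 SA[0]=32  'aachd'
  #1 SA[1]=0  'aahdfeghgefebgchhhdcfffgcaghafhdaachd'
  #2 SA[2]=33  'achd'
  #3 SA[3]=28  'afhdaachd'
  #4 SA[4]=25  'aghafhdaachd'
  #5 SA[5]=1  'ahdfeghgefebgchhhdcfffgcaghafhdaachd'
  #6 SA[6]=12  'bgchhhdcfffgcaghafhdaachd'
  #7 SA[7]=24  'caghafhdaachd'
  #8 SA[8]=19  'cfffgcaghafhdaachd'
  #9 SA[9]=34  'chd'
  #10 SA[10]=14  'chhhdcfffgcaghafhdaachd'
  #11 SA[11]=36  'd'
  #12 SA[12]=31  'daachd'
  #13 SA[13]=18  'dcfffgcaghafhdaachd'
  #14 SA[14]=3  'dfeghgefebgchhhdcfffgcaghafhdaachd'
  #15 SA[15]=11  'ebgchhhdcfffgcaghafhdaachd'
  #16 SA[16]=9  'efebgchhhdcfffgcaghafhdaachd'
  #17 SA[17]=5  'eghgefebgchhhdcfffgcaghafhdaachd'
  #18 SA[18]=10  'febgchhhdcfffgcaghafhdaachd'
  #19 SA[19]=4  'feghgefebgchhhdcfffgcaghafhdaachd'
  #20 SA[20]=20  'fffgcaghafhdaachd'
  #21 SA[21]=21  'ffgcaghafhdaachd'
  #22 SA[22]=22  'fgcaghafhdaachd'
  #23 SA[23]=29  'fhdaachd'
  #24 SA[24]=23  'gcaghafhdaachd'
  #25 SA[25]=13  'gchhhdcfffgcaghafhdaachd'
  #26 SA[26]=8  'gefebgchhhdcfffgcaghafhdaachd'
  #27 SA[27]=26  'ghafhdaachd'
  #28 SA[28]=6  'ghgefebgchhhdcfffgcaghafhdaachd'
  #29 SA[29]=27  'hafhdaachd'
  #30 SA[30]=35  'hd'
  #31 SA[31]=30  'hdaachd'
  #32 SA[32]=17  'hdcfffgcaghafhdaachd'
  #33 SA[33]=2  'hdfeghgefebgchhhdcfffgcaghafhdaachd'
  #34 SA[34]=7  'hgefebgchhhdcfffgcaghafhdaachd'
  #35 SA[35]=16  'hhdcfffgcaghafhdaachd'
  #36 SA[36]=15  'hhhdcfffgcaghafhdaachd'

[32, 0, 33, 28, 25, 1, 12, 24, 19, 34, 14, 36, 31, 18, 3, 11, 9, 5, 10, 4, 20, 21, 22, 29, 23, 13, 8, 26, 6, 27, 35, 30, 17, 2, 7, 16, 15]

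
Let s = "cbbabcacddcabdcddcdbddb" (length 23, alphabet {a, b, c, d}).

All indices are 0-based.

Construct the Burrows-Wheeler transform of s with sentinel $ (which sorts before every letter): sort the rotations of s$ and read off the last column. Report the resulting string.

bbccdbcaaddb$daddcddbbcc

rank  rotation                  last
    0  $cbbabcacddcabdcddcdbddb  b
    1  abcacddcabdcddcdbddb$cbb  b
    2  abdcddcdbddb$cbbabcacddc  c
    3  acddcabdcddcdbddb$cbbabc  c
    4  b$cbbabcacddcabdcddcdbdd  d
    5  babcacddcabdcddcdbddb$cb  b
    6  bbabcacddcabdcddcdbddb$c  c
    7  bcacddcabdcddcdbddb$cbba  a
    8  bdcddcdbddb$cbbabcacddca  a
    9  bddb$cbbabcacddcabdcddcd  d
   10  cabdcddcdbddb$cbbabcacdd  d
   11  cacddcabdcddcdbddb$cbbab  b
   12  cbbabcacddcabdcddcdbddb$  $
   13  cdbddb$cbbabcacddcabdcdd  d
   14  cddcabdcddcdbddb$cbbabca  a
   15  cddcdbddb$cbbabcacddcabd  d
   16  db$cbbabcacddcabdcddcdbd  d
   17  dbddb$cbbabcacddcabdcddc  c
   18  dcabdcddcdbddb$cbbabcacd  d
   19  dcdbddb$cbbabcacddcabdcd  d
   20  dcddcdbddb$cbbabcacddcab  b
   21  ddb$cbbabcacddcabdcddcdb  b
   22  ddcabdcddcdbddb$cbbabcac  c
   23  ddcdbddb$cbbabcacddcabdc  c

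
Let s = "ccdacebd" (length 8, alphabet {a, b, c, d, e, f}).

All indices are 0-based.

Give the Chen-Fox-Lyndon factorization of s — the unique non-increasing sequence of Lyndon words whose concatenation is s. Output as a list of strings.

emit factor 1: 'ccd' (i=0, period=3)
emit factor 2: 'acebd' (i=3, period=5)

["ccd", "acebd"]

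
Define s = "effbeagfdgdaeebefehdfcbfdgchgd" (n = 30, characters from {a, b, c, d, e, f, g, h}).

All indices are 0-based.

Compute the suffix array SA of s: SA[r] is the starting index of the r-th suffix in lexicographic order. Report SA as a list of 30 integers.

sorted suffixes:
  #0 SA[0]=11  'aeebefehdfcbfdgchgd'
  #1 SA[1]=5  'agfdgdaeebefehdfcbfdgchgd'
  #2 SA[2]=3  'beagfdgdaeebefehdfcbfdgchgd'
  #3 SA[3]=14  'befehdfcbfdgchgd'
  #4 SA[4]=22  'bfdgchgd'
  #5 SA[5]=21  'cbfdgchgd'
  #6 SA[6]=26  'chgd'
  #7 SA[7]=29  'd'
  #8 SA[8]=10  'daeebefehdfcbfdgchgd'
  #9 SA[9]=19  'dfcbfdgchgd'
  #10 SA[10]=24  'dgchgd'
  #11 SA[11]=8  'dgdaeebefehdfcbfdgchgd'
  #12 SA[12]=4  'eagfdgdaeebefehdfcbfdgchgd'
  #13 SA[13]=13  'ebefehdfcbfdgchgd'
  #14 SA[14]=12  'eebefehdfcbfdgchgd'
  #15 SA[15]=15  'efehdfcbfdgchgd'
  #16 SA[16]=0  'effbeagfdgdaeebefehdfcbfdgchgd'
  #17 SA[17]=17  'ehdfcbfdgchgd'
  #18 SA[18]=2  'fbeagfdgdaeebefehdfcbfdgchgd'
  #19 SA[19]=20  'fcbfdgchgd'
  #20 SA[20]=23  'fdgchgd'
  #21 SA[21]=7  'fdgdaeebefehdfcbfdgchgd'
  #22 SA[22]=16  'fehdfcbfdgchgd'
  #23 SA[23]=1  'ffbeagfdgdaeebefehdfcbfdgchgd'
  #24 SA[24]=25  'gchgd'
  #25 SA[25]=28  'gd'
  #26 SA[26]=9  'gdaeebefehdfcbfdgchgd'
  #27 SA[27]=6  'gfdgdaeebefehdfcbfdgchgd'
  #28 SA[28]=18  'hdfcbfdgchgd'
  #29 SA[29]=27  'hgd'

[11, 5, 3, 14, 22, 21, 26, 29, 10, 19, 24, 8, 4, 13, 12, 15, 0, 17, 2, 20, 23, 7, 16, 1, 25, 28, 9, 6, 18, 27]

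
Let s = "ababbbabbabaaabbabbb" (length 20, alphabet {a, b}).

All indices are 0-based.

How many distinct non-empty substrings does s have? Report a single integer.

sorted suffixes:
  #0 SA[0]=11  'aaabbabbb'
  #1 SA[1]=12  'aabbabbb'
  #2 SA[2]=9  'abaaabbabbb'
  #3 SA[3]=0  'ababbbabbabaaabbabbb'
  #4 SA[4]=6  'abbabaaabbabbb'
  #5 SA[5]=13  'abbabbb'
  #6 SA[6]=16  'abbb'
  #7 SA[7]=2  'abbbabbabaaabbabbb'
  #8 SA[8]=19  'b'
  #9 SA[9]=10  'baaabbabbb'
  #10 SA[10]=8  'babaaabbabbb'
  #11 SA[11]=5  'babbabaaabbabbb'
  #12 SA[12]=15  'babbb'
  #13 SA[13]=1  'babbbabbabaaabbabbb'
  #14 SA[14]=18  'bb'
  #15 SA[15]=7  'bbabaaabbabbb'
  #16 SA[16]=4  'bbabbabaaabbabbb'
  #17 SA[17]=14  'bbabbb'
  #18 SA[18]=17  'bbb'
  #19 SA[19]=3  'bbbabbabaaabbabbb'

SA = [11, 12, 9, 0, 6, 13, 16, 2, 19, 10, 8, 5, 15, 1, 18, 7, 4, 14, 17, 3]
i: (SA[i-1],SA[i]) lcp shared
  1: (11,12) 2 'aa'
  2: (12,9) 1 'a'
  3: (9,0) 3 'aba'
  4: (0,6) 2 'ab'
  5: (6,13) 5 'abbab'
  6: (13,16) 3 'abb'
  7: (16,2) 4 'abbb'
  8: (2,19) 0 ''
  9: (19,10) 1 'b'
  10: (10,8) 2 'ba'
  11: (8,5) 3 'bab'
  12: (5,15) 4 'babb'
  13: (15,1) 5 'babbb'
  14: (1,18) 1 'b'
  15: (18,7) 2 'bb'
  16: (7,4) 4 'bbab'
  17: (4,14) 5 'bbabb'
  18: (14,17) 2 'bb'
  19: (17,3) 3 'bbb'

n(n+1)/2 = 20·21/2 = 210
Σ LCP = 0 + 2 + 1 + 3 + 2 + 5 + 3 + 4 + 0 + 1 + 2 + 3 + 4 + 5 + 1 + 2 + 4 + 5 + 2 + 3 = 52
distinct = 210 − 52 = 158

158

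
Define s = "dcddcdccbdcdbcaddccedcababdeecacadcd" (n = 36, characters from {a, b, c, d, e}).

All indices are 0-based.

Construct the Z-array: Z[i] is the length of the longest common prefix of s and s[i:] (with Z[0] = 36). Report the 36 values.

Z[0]=36
i=1: outside box; Z[1]=0
i=2: outside box; Z[2]=1 extend→box=[2,3)
i=3: outside box; Z[3]=3 extend→box=[3,6)
i=4: min(r-i=2, Z[1]=0)=0; Z[4]=0
i=5: min(r-i=1, Z[2]=1)=1; Z[5]=2 extend→box=[5,7)
i=6: min(r-i=1, Z[1]=0)=0; Z[6]=0
i=7: outside box; Z[7]=0
i=8: outside box; Z[8]=0
i=9: outside box; Z[9]=3 extend→box=[9,12)
i=10: min(r-i=2, Z[1]=0)=0; Z[10]=0
i=11: min(r-i=1, Z[2]=1)=1; Z[11]=1
i=12: outside box; Z[12]=0
i=13: outside box; Z[13]=0
i=14: outside box; Z[14]=0
i=15: outside box; Z[15]=1 extend→box=[15,16)
i=16: outside box; Z[16]=2 extend→box=[16,18)
i=17: min(r-i=1, Z[1]=0)=0; Z[17]=0
i=18: outside box; Z[18]=0
i=19: outside box; Z[19]=0
i=20: outside box; Z[20]=2 extend→box=[20,22)
i=21: min(r-i=1, Z[1]=0)=0; Z[21]=0
i=22: outside box; Z[22]=0
i=23: outside box; Z[23]=0
i=24: outside box; Z[24]=0
i=25: outside box; Z[25]=0
i=26: outside box; Z[26]=1 extend→box=[26,27)
i=27: outside box; Z[27]=0
i=28: outside box; Z[28]=0
i=29: outside box; Z[29]=0
i=30: outside box; Z[30]=0
i=31: outside box; Z[31]=0
i=32: outside box; Z[32]=0
i=33: outside box; Z[33]=3 extend→box=[33,36)
i=34: min(r-i=2, Z[1]=0)=0; Z[34]=0
i=35: min(r-i=1, Z[2]=1)=1; Z[35]=1

[36, 0, 1, 3, 0, 2, 0, 0, 0, 3, 0, 1, 0, 0, 0, 1, 2, 0, 0, 0, 2, 0, 0, 0, 0, 0, 1, 0, 0, 0, 0, 0, 0, 3, 0, 1]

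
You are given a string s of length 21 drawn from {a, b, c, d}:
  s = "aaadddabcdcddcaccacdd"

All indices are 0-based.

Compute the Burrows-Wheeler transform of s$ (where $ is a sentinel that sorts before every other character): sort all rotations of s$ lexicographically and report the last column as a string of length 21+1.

d$adccaadcabaddddccdca

rank  rotation                last
    0  $aaadddabcdcddcaccacdd  d
    1  aaadddabcdcddcaccacdd$  $
    2  aadddabcdcddcaccacdd$a  a
    3  abcdcddcaccacdd$aaaddd  d
    4  accacdd$aaadddabcdcddc  c
    5  acdd$aaadddabcdcddcacc  c
    6  adddabcdcddcaccacdd$aa  a
    7  bcdcddcaccacdd$aaaddda  a
    8  caccacdd$aaadddabcdcdd  d
    9  cacdd$aaadddabcdcddcac  c
   10  ccacdd$aaadddabcdcddca  a
   11  cdcddcaccacdd$aaadddab  b
   12  cdd$aaadddabcdcddcacca  a
   13  cddcaccacdd$aaadddabcd  d
   14  d$aaadddabcdcddcaccacd  d
   15  dabcdcddcaccacdd$aaadd  d
   16  dcaccacdd$aaadddabcdcd  d
   17  dcddcaccacdd$aaadddabc  c
   18  dd$aaadddabcdcddcaccac  c
   19  ddabcdcddcaccacdd$aaad  d
   20  ddcaccacdd$aaadddabcdc  c
   21  dddabcdcddcaccacdd$aaa  a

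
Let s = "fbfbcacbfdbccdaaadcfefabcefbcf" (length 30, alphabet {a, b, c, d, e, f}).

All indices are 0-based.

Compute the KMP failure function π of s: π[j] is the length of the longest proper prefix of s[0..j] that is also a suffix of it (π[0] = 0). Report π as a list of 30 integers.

[0, 0, 1, 2, 0, 0, 0, 0, 1, 0, 0, 0, 0, 0, 0, 0, 0, 0, 0, 1, 0, 1, 0, 0, 0, 0, 1, 2, 0, 1]

π[0] = 0
j=1 s[j]='b': π[1]=0 (border '')
j=2 s[j]='f': π[2]=1 (border 'f')
j=3 s[j]='b': π[3]=2 (border 'fb')
j=4 s[j]='c': k: 2→0; π[4]=0 (border '')
j=5 s[j]='a': π[5]=0 (border '')
j=6 s[j]='c': π[6]=0 (border '')
j=7 s[j]='b': π[7]=0 (border '')
j=8 s[j]='f': π[8]=1 (border 'f')
j=9 s[j]='d': k: 1→0; π[9]=0 (border '')
j=10 s[j]='b': π[10]=0 (border '')
j=11 s[j]='c': π[11]=0 (border '')
j=12 s[j]='c': π[12]=0 (border '')
j=13 s[j]='d': π[13]=0 (border '')
j=14 s[j]='a': π[14]=0 (border '')
j=15 s[j]='a': π[15]=0 (border '')
j=16 s[j]='a': π[16]=0 (border '')
j=17 s[j]='d': π[17]=0 (border '')
j=18 s[j]='c': π[18]=0 (border '')
j=19 s[j]='f': π[19]=1 (border 'f')
j=20 s[j]='e': k: 1→0; π[20]=0 (border '')
j=21 s[j]='f': π[21]=1 (border 'f')
j=22 s[j]='a': k: 1→0; π[22]=0 (border '')
j=23 s[j]='b': π[23]=0 (border '')
j=24 s[j]='c': π[24]=0 (border '')
j=25 s[j]='e': π[25]=0 (border '')
j=26 s[j]='f': π[26]=1 (border 'f')
j=27 s[j]='b': π[27]=2 (border 'fb')
j=28 s[j]='c': k: 2→0; π[28]=0 (border '')
j=29 s[j]='f': π[29]=1 (border 'f')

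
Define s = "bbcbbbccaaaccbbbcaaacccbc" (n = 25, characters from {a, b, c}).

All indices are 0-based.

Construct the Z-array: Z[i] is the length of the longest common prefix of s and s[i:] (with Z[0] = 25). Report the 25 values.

[25, 1, 0, 2, 3, 1, 0, 0, 0, 0, 0, 0, 0, 2, 3, 1, 0, 0, 0, 0, 0, 0, 0, 1, 0]

Z[0]=25
i=1: i≥r, start 0; Z[1]=1 extend→box=[1,2)
i=2: i≥r, start 0; Z[2]=0
i=3: i≥r, start 0; Z[3]=2 extend→box=[3,5)
i=4: min(r-i=1, Z[1]=1)=1; Z[4]=3 extend→box=[4,7)
i=5: min(r-i=2, Z[1]=1)=1; Z[5]=1
i=6: min(r-i=1, Z[2]=0)=0; Z[6]=0
i=7: i≥r, start 0; Z[7]=0
i=8: i≥r, start 0; Z[8]=0
i=9: i≥r, start 0; Z[9]=0
i=10: i≥r, start 0; Z[10]=0
i=11: i≥r, start 0; Z[11]=0
i=12: i≥r, start 0; Z[12]=0
i=13: i≥r, start 0; Z[13]=2 extend→box=[13,15)
i=14: min(r-i=1, Z[1]=1)=1; Z[14]=3 extend→box=[14,17)
i=15: min(r-i=2, Z[1]=1)=1; Z[15]=1
i=16: min(r-i=1, Z[2]=0)=0; Z[16]=0
i=17: i≥r, start 0; Z[17]=0
i=18: i≥r, start 0; Z[18]=0
i=19: i≥r, start 0; Z[19]=0
i=20: i≥r, start 0; Z[20]=0
i=21: i≥r, start 0; Z[21]=0
i=22: i≥r, start 0; Z[22]=0
i=23: i≥r, start 0; Z[23]=1 extend→box=[23,24)
i=24: i≥r, start 0; Z[24]=0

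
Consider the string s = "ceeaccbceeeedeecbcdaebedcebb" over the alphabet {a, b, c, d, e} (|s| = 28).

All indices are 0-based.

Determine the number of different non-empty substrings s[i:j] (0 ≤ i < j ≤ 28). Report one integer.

rank→(start, suffix):
  0 → (3, 'accbceeeedeecbcdaebedcebb')
  1 → (19, 'aebedcebb')
  2 → (27, 'b')
  3 → (26, 'bb')
  4 → (16, 'bcdaebedcebb')
  5 → (6, 'bceeeedeecbcdaebedcebb')
  6 → (21, 'bedcebb')
  7 → (15, 'cbcdaebedcebb')
  8 → (5, 'cbceeeedeecbcdaebedcebb')
  9 → (4, 'ccbceeeedeecbcdaebedcebb')
  10 → (17, 'cdaebedcebb')
  11 → (24, 'cebb')
  12 → (0, 'ceeaccbceeeedeecbcdaebedcebb')
  13 → (7, 'ceeeedeecbcdaebedcebb')
  14 → (18, 'daebedcebb')
  15 → (23, 'dcebb')
  16 → (12, 'deecbcdaebedcebb')
  17 → (2, 'eaccbceeeedeecbcdaebedcebb')
  18 → (25, 'ebb')
  19 → (20, 'ebedcebb')
  20 → (14, 'ecbcdaebedcebb')
  21 → (22, 'edcebb')
  22 → (11, 'edeecbcdaebedcebb')
  23 → (1, 'eeaccbceeeedeecbcdaebedcebb')
  24 → (13, 'eecbcdaebedcebb')
  25 → (10, 'eedeecbcdaebedcebb')
  26 → (9, 'eeedeecbcdaebedcebb')
  27 → (8, 'eeeedeecbcdaebedcebb')

SA = [3, 19, 27, 26, 16, 6, 21, 15, 5, 4, 17, 24, 0, 7, 18, 23, 12, 2, 25, 20, 14, 22, 11, 1, 13, 10, 9, 8]
rank  pair      lcp
   1  s[3:],s[19:]  1  'a'
   2  s[19:],s[27:]  0  ''
   3  s[27:],s[26:]  1  'b'
   4  s[26:],s[16:]  1  'b'
   5  s[16:],s[6:]  2  'bc'
   6  s[6:],s[21:]  1  'b'
   7  s[21:],s[15:]  0  ''
   8  s[15:],s[5:]  3  'cbc'
   9  s[5:],s[4:]  1  'c'
  10  s[4:],s[17:]  1  'c'
  11  s[17:],s[24:]  1  'c'
  12  s[24:],s[0:]  2  'ce'
  13  s[0:],s[7:]  3  'cee'
  14  s[7:],s[18:]  0  ''
  15  s[18:],s[23:]  1  'd'
  16  s[23:],s[12:]  1  'd'
  17  s[12:],s[2:]  0  ''
  18  s[2:],s[25:]  1  'e'
  19  s[25:],s[20:]  2  'eb'
  20  s[20:],s[14:]  1  'e'
  21  s[14:],s[22:]  1  'e'
  22  s[22:],s[11:]  2  'ed'
  23  s[11:],s[1:]  1  'e'
  24  s[1:],s[13:]  2  'ee'
  25  s[13:],s[10:]  2  'ee'
  26  s[10:],s[9:]  2  'ee'
  27  s[9:],s[8:]  3  'eee'

n(n+1)/2 = 28·29/2 = 406
Σ LCP = 0 + 1 + 0 + 1 + 1 + 2 + 1 + 0 + 3 + 1 + 1 + 1 + 2 + 3 + 0 + 1 + 1 + 0 + 1 + 2 + 1 + 1 + 2 + 1 + 2 + 2 + 2 + 3 = 36
distinct = 406 − 36 = 370

370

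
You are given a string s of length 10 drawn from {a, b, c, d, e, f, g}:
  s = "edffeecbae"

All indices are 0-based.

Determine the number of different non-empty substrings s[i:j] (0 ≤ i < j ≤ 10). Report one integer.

rank→(start, suffix):
  0 → (8, 'ae')
  1 → (7, 'bae')
  2 → (6, 'cbae')
  3 → (1, 'dffeecbae')
  4 → (9, 'e')
  5 → (5, 'ecbae')
  6 → (0, 'edffeecbae')
  7 → (4, 'eecbae')
  8 → (3, 'feecbae')
  9 → (2, 'ffeecbae')

SA = [8, 7, 6, 1, 9, 5, 0, 4, 3, 2]
rank  pair      lcp
   1  s[8:],s[7:]  0  ''
   2  s[7:],s[6:]  0  ''
   3  s[6:],s[1:]  0  ''
   4  s[1:],s[9:]  0  ''
   5  s[9:],s[5:]  1  'e'
   6  s[5:],s[0:]  1  'e'
   7  s[0:],s[4:]  1  'e'
   8  s[4:],s[3:]  0  ''
   9  s[3:],s[2:]  1  'f'

n(n+1)/2 = 10·11/2 = 55
Σ LCP = 0 + 0 + 0 + 0 + 0 + 1 + 1 + 1 + 0 + 1 = 4
distinct = 55 − 4 = 51

51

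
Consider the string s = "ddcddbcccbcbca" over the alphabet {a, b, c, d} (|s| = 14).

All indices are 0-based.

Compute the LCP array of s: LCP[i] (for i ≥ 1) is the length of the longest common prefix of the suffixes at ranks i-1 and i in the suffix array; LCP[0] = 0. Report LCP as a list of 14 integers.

rank→(start, suffix):
  0 → (13, 'a')
  1 → (11, 'bca')
  2 → (9, 'bcbca')
  3 → (5, 'bcccbcbca')
  4 → (12, 'ca')
  5 → (10, 'cbca')
  6 → (8, 'cbcbca')
  7 → (7, 'ccbcbca')
  8 → (6, 'cccbcbca')
  9 → (2, 'cddbcccbcbca')
  10 → (4, 'dbcccbcbca')
  11 → (1, 'dcddbcccbcbca')
  12 → (3, 'ddbcccbcbca')
  13 → (0, 'ddcddbcccbcbca')

SA = [13, 11, 9, 5, 12, 10, 8, 7, 6, 2, 4, 1, 3, 0]
rank  pair      lcp
   1  s[13:],s[11:]  0  ''
   2  s[11:],s[9:]  2  'bc'
   3  s[9:],s[5:]  2  'bc'
   4  s[5:],s[12:]  0  ''
   5  s[12:],s[10:]  1  'c'
   6  s[10:],s[8:]  3  'cbc'
   7  s[8:],s[7:]  1  'c'
   8  s[7:],s[6:]  2  'cc'
   9  s[6:],s[2:]  1  'c'
  10  s[2:],s[4:]  0  ''
  11  s[4:],s[1:]  1  'd'
  12  s[1:],s[3:]  1  'd'
  13  s[3:],s[0:]  2  'dd'

[0, 0, 2, 2, 0, 1, 3, 1, 2, 1, 0, 1, 1, 2]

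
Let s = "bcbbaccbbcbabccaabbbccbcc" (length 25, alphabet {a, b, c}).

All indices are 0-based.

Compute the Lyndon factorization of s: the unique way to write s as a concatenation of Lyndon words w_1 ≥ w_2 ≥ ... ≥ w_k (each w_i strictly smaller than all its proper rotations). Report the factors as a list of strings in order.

["bc", "b", "b", "accbbcb", "abcc", "aabbbccbcc"]

emit factor 1: 'bc' (i=0, period=2)
emit factor 2: 'b' (i=2, period=1)
emit factor 3: 'b' (i=3, period=1)
emit factor 4: 'accbbcb' (i=4, period=7)
emit factor 5: 'abcc' (i=11, period=4)
emit factor 6: 'aabbbccbcc' (i=15, period=10)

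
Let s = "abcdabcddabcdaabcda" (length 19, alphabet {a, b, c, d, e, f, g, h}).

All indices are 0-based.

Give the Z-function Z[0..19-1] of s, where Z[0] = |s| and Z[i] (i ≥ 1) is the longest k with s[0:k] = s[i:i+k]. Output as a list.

[19, 0, 0, 0, 4, 0, 0, 0, 0, 5, 0, 0, 0, 1, 5, 0, 0, 0, 1]

Z[0]=19
i=1: i≥r, start 0; Z[1]=0
i=2: i≥r, start 0; Z[2]=0
i=3: i≥r, start 0; Z[3]=0
i=4: i≥r, start 0; Z[4]=4 grow→box=[4,8)
i=5: min(r-i=3, Z[1]=0)=0; Z[5]=0
i=6: min(r-i=2, Z[2]=0)=0; Z[6]=0
i=7: min(r-i=1, Z[3]=0)=0; Z[7]=0
i=8: i≥r, start 0; Z[8]=0
i=9: i≥r, start 0; Z[9]=5 grow→box=[9,14)
i=10: min(r-i=4, Z[1]=0)=0; Z[10]=0
i=11: min(r-i=3, Z[2]=0)=0; Z[11]=0
i=12: min(r-i=2, Z[3]=0)=0; Z[12]=0
i=13: min(r-i=1, Z[4]=4)=1; Z[13]=1
i=14: i≥r, start 0; Z[14]=5 grow→box=[14,19)
i=15: min(r-i=4, Z[1]=0)=0; Z[15]=0
i=16: min(r-i=3, Z[2]=0)=0; Z[16]=0
i=17: min(r-i=2, Z[3]=0)=0; Z[17]=0
i=18: min(r-i=1, Z[4]=4)=1; Z[18]=1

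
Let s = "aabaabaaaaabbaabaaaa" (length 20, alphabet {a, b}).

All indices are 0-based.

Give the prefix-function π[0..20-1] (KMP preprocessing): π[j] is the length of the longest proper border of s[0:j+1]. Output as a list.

[0, 1, 0, 1, 2, 3, 4, 5, 2, 2, 2, 3, 0, 1, 2, 3, 4, 5, 2, 2]

π[0] = 0
j=1 s[j]='a': π[1]=1 (border 'a')
j=2 s[j]='b': k: 1→0; π[2]=0 (border '')
j=3 s[j]='a': π[3]=1 (border 'a')
j=4 s[j]='a': π[4]=2 (border 'aa')
j=5 s[j]='b': π[5]=3 (border 'aab')
j=6 s[j]='a': π[6]=4 (border 'aaba')
j=7 s[j]='a': π[7]=5 (border 'aabaa')
j=8 s[j]='a': k: 5→2→1; π[8]=2 (border 'aa')
j=9 s[j]='a': k: 2→1; π[9]=2 (border 'aa')
j=10 s[j]='a': k: 2→1; π[10]=2 (border 'aa')
j=11 s[j]='b': π[11]=3 (border 'aab')
j=12 s[j]='b': k: 3→0; π[12]=0 (border '')
j=13 s[j]='a': π[13]=1 (border 'a')
j=14 s[j]='a': π[14]=2 (border 'aa')
j=15 s[j]='b': π[15]=3 (border 'aab')
j=16 s[j]='a': π[16]=4 (border 'aaba')
j=17 s[j]='a': π[17]=5 (border 'aabaa')
j=18 s[j]='a': k: 5→2→1; π[18]=2 (border 'aa')
j=19 s[j]='a': k: 2→1; π[19]=2 (border 'aa')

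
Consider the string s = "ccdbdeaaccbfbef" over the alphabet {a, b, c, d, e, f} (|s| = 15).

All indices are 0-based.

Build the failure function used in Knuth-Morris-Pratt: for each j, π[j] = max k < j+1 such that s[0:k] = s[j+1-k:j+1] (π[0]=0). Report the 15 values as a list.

[0, 1, 0, 0, 0, 0, 0, 0, 1, 2, 0, 0, 0, 0, 0]

π[0] = 0
j=1 s[j]='c': π[1]=1 (border 'c')
j=2 s[j]='d': k: 1→0; π[2]=0 (border '')
j=3 s[j]='b': π[3]=0 (border '')
j=4 s[j]='d': π[4]=0 (border '')
j=5 s[j]='e': π[5]=0 (border '')
j=6 s[j]='a': π[6]=0 (border '')
j=7 s[j]='a': π[7]=0 (border '')
j=8 s[j]='c': π[8]=1 (border 'c')
j=9 s[j]='c': π[9]=2 (border 'cc')
j=10 s[j]='b': k: 2→1→0; π[10]=0 (border '')
j=11 s[j]='f': π[11]=0 (border '')
j=12 s[j]='b': π[12]=0 (border '')
j=13 s[j]='e': π[13]=0 (border '')
j=14 s[j]='f': π[14]=0 (border '')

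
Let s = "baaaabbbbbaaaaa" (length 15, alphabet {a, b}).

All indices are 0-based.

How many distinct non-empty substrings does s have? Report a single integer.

rank | idx | suffix
   0 |  14 | a
   1 |  13 | aa
   2 |  12 | aaa
   3 |  11 | aaaa
   4 |  10 | aaaaa
   5 |   1 | aaaabbbbbaaaaa
   6 |   2 | aaabbbbbaaaaa
   7 |   3 | aabbbbbaaaaa
   8 |   4 | abbbbbaaaaa
   9 |   9 | baaaaa
  10 |   0 | baaaabbbbbaaaaa
  11 |   8 | bbaaaaa
  12 |   7 | bbbaaaaa
  13 |   6 | bbbbaaaaa
  14 |   5 | bbbbbaaaaa

SA = [14, 13, 12, 11, 10, 1, 2, 3, 4, 9, 0, 8, 7, 6, 5]
i: (SA[i-1],SA[i]) lcp shared
  1: (14,13) 1 'a'
  2: (13,12) 2 'aa'
  3: (12,11) 3 'aaa'
  4: (11,10) 4 'aaaa'
  5: (10,1) 4 'aaaa'
  6: (1,2) 3 'aaa'
  7: (2,3) 2 'aa'
  8: (3,4) 1 'a'
  9: (4,9) 0 ''
  10: (9,0) 5 'baaaa'
  11: (0,8) 1 'b'
  12: (8,7) 2 'bb'
  13: (7,6) 3 'bbb'
  14: (6,5) 4 'bbbb'

n(n+1)/2 = 15·16/2 = 120
Σ LCP = 0 + 1 + 2 + 3 + 4 + 4 + 3 + 2 + 1 + 0 + 5 + 1 + 2 + 3 + 4 = 35
distinct = 120 − 35 = 85

85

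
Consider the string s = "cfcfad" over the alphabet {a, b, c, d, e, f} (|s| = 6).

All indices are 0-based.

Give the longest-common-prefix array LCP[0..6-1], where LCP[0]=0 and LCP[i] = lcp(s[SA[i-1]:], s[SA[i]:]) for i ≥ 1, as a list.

[0, 0, 2, 0, 0, 1]

rank→(start, suffix):
  0 → (4, 'ad')
  1 → (2, 'cfad')
  2 → (0, 'cfcfad')
  3 → (5, 'd')
  4 → (3, 'fad')
  5 → (1, 'fcfad')

SA = [4, 2, 0, 5, 3, 1]
rank  pair      lcp
   1  s[4:],s[2:]  0  ''
   2  s[2:],s[0:]  2  'cf'
   3  s[0:],s[5:]  0  ''
   4  s[5:],s[3:]  0  ''
   5  s[3:],s[1:]  1  'f'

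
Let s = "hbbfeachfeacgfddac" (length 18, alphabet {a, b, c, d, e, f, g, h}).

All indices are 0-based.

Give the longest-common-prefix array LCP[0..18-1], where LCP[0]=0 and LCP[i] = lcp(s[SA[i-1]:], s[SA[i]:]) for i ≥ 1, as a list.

[0, 2, 2, 0, 1, 0, 1, 1, 0, 1, 0, 3, 0, 1, 4, 0, 0, 1]

rank | idx | suffix
   0 |  16 | ac
   1 |  10 | acgfddac
   2 |   5 | achfeacgfddac
   3 |   1 | bbfeachfeacgfddac
   4 |   2 | bfeachfeacgfddac
   5 |  17 | c
   6 |  11 | cgfddac
   7 |   6 | chfeacgfddac
   8 |  15 | dac
   9 |  14 | ddac
  10 |   9 | eacgfddac
  11 |   4 | eachfeacgfddac
  12 |  13 | fddac
  13 |   8 | feacgfddac
  14 |   3 | feachfeacgfddac
  15 |  12 | gfddac
  16 |   0 | hbbfeachfeacgfddac
  17 |   7 | hfeacgfddac

SA = [16, 10, 5, 1, 2, 17, 11, 6, 15, 14, 9, 4, 13, 8, 3, 12, 0, 7]
i: (SA[i-1],SA[i]) lcp shared
  1: (16,10) 2 'ac'
  2: (10,5) 2 'ac'
  3: (5,1) 0 ''
  4: (1,2) 1 'b'
  5: (2,17) 0 ''
  6: (17,11) 1 'c'
  7: (11,6) 1 'c'
  8: (6,15) 0 ''
  9: (15,14) 1 'd'
  10: (14,9) 0 ''
  11: (9,4) 3 'eac'
  12: (4,13) 0 ''
  13: (13,8) 1 'f'
  14: (8,3) 4 'feac'
  15: (3,12) 0 ''
  16: (12,0) 0 ''
  17: (0,7) 1 'h'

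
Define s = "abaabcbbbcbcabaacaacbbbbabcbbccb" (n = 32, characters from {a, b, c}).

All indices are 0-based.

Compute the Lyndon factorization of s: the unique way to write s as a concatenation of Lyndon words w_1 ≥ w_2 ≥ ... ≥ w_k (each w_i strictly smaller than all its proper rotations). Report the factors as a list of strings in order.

["ab", "aabcbbbcbcabaacaacbbbbabcbbccb"]

emit factor 1: 'ab' (i=0, period=2)
emit factor 2: 'aabcbbbcbcabaacaacbbbbabcbbccb' (i=2, period=30)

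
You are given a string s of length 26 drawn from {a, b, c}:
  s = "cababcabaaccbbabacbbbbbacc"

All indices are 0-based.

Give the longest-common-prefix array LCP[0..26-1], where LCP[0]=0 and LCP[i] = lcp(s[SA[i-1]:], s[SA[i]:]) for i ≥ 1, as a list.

[0, 1, 3, 3, 2, 1, 2, 3, 0, 2, 3, 2, 3, 1, 3, 2, 3, 4, 1, 0, 1, 4, 1, 3, 1, 2]

sorted suffixes:
  #0 SA[0]=8  'aaccbbabacbbbbbacc'
  #1 SA[1]=6  'abaaccbbabacbbbbbacc'
  #2 SA[2]=1  'ababcabaaccbbabacbbbbbacc'
  #3 SA[3]=14  'abacbbbbbacc'
  #4 SA[4]=3  'abcabaaccbbabacbbbbbacc'
  #5 SA[5]=16  'acbbbbbacc'
  #6 SA[6]=23  'acc'
  #7 SA[7]=9  'accbbabacbbbbbacc'
  #8 SA[8]=7  'baaccbbabacbbbbbacc'
  #9 SA[9]=13  'babacbbbbbacc'
  #10 SA[10]=2  'babcabaaccbbabacbbbbbacc'
  #11 SA[11]=15  'bacbbbbbacc'
  #12 SA[12]=22  'bacc'
  #13 SA[13]=12  'bbabacbbbbbacc'
  #14 SA[14]=21  'bbacc'
  #15 SA[15]=20  'bbbacc'
  #16 SA[16]=19  'bbbbacc'
  #17 SA[17]=18  'bbbbbacc'
  #18 SA[18]=4  'bcabaaccbbabacbbbbbacc'
  #19 SA[19]=25  'c'
  #20 SA[20]=5  'cabaaccbbabacbbbbbacc'
  #21 SA[21]=0  'cababcabaaccbbabacbbbbbacc'
  #22 SA[22]=11  'cbbabacbbbbbacc'
  #23 SA[23]=17  'cbbbbbacc'
  #24 SA[24]=24  'cc'
  #25 SA[25]=10  'ccbbabacbbbbbacc'

SA = [8, 6, 1, 14, 3, 16, 23, 9, 7, 13, 2, 15, 22, 12, 21, 20, 19, 18, 4, 25, 5, 0, 11, 17, 24, 10]
[i] adj suffixes → lcp
  [1] 8/6 → 1 ('a')
  [2] 6/1 → 3 ('aba')
  [3] 1/14 → 3 ('aba')
  [4] 14/3 → 2 ('ab')
  [5] 3/16 → 1 ('a')
  [6] 16/23 → 2 ('ac')
  [7] 23/9 → 3 ('acc')
  [8] 9/7 → 0 ('')
  [9] 7/13 → 2 ('ba')
  [10] 13/2 → 3 ('bab')
  [11] 2/15 → 2 ('ba')
  [12] 15/22 → 3 ('bac')
  [13] 22/12 → 1 ('b')
  [14] 12/21 → 3 ('bba')
  [15] 21/20 → 2 ('bb')
  [16] 20/19 → 3 ('bbb')
  [17] 19/18 → 4 ('bbbb')
  [18] 18/4 → 1 ('b')
  [19] 4/25 → 0 ('')
  [20] 25/5 → 1 ('c')
  [21] 5/0 → 4 ('caba')
  [22] 0/11 → 1 ('c')
  [23] 11/17 → 3 ('cbb')
  [24] 17/24 → 1 ('c')
  [25] 24/10 → 2 ('cc')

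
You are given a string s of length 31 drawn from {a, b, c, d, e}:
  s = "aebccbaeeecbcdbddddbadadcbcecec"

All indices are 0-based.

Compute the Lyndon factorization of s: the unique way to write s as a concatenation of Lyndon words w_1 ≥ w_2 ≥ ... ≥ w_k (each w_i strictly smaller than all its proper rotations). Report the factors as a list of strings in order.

["aebccbaeeecbcdbddddb", "adadcbcecec"]

emit factor 1: 'aebccbaeeecbcdbddddb' (i=0, period=20)
emit factor 2: 'adadcbcecec' (i=20, period=11)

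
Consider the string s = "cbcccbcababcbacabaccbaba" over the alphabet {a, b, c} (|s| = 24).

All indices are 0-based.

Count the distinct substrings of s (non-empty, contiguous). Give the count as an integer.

254

rank | idx | suffix
   0 |  23 | a
   1 |  21 | aba
   2 |   7 | ababcbacabaccbaba
   3 |  15 | abaccbaba
   4 |   9 | abcbacabaccbaba
   5 |  13 | acabaccbaba
   6 |  17 | accbaba
   7 |  22 | ba
   8 |  20 | baba
   9 |   8 | babcbacabaccbaba
  10 |  12 | bacabaccbaba
  11 |  16 | baccbaba
  12 |   5 | bcababcbacabaccbaba
  13 |  10 | bcbacabaccbaba
  14 |   1 | bcccbcababcbacabaccbaba
  15 |   6 | cababcbacabaccbaba
  16 |  14 | cabaccbaba
  17 |  19 | cbaba
  18 |  11 | cbacabaccbaba
  19 |   4 | cbcababcbacabaccbaba
  20 |   0 | cbcccbcababcbacabaccbaba
  21 |  18 | ccbaba
  22 |   3 | ccbcababcbacabaccbaba
  23 |   2 | cccbcababcbacabaccbaba

SA = [23, 21, 7, 15, 9, 13, 17, 22, 20, 8, 12, 16, 5, 10, 1, 6, 14, 19, 11, 4, 0, 18, 3, 2]
i: (SA[i-1],SA[i]) lcp shared
  1: (23,21) 1 'a'
  2: (21,7) 3 'aba'
  3: (7,15) 3 'aba'
  4: (15,9) 2 'ab'
  5: (9,13) 1 'a'
  6: (13,17) 2 'ac'
  7: (17,22) 0 ''
  8: (22,20) 2 'ba'
  9: (20,8) 3 'bab'
  10: (8,12) 2 'ba'
  11: (12,16) 3 'bac'
  12: (16,5) 1 'b'
  13: (5,10) 2 'bc'
  14: (10,1) 2 'bc'
  15: (1,6) 0 ''
  16: (6,14) 4 'caba'
  17: (14,19) 1 'c'
  18: (19,11) 3 'cba'
  19: (11,4) 2 'cb'
  20: (4,0) 3 'cbc'
  21: (0,18) 1 'c'
  22: (18,3) 3 'ccb'
  23: (3,2) 2 'cc'

n(n+1)/2 = 24·25/2 = 300
Σ LCP = 0 + 1 + 3 + 3 + 2 + 1 + 2 + 0 + 2 + 3 + 2 + 3 + 1 + 2 + 2 + 0 + 4 + 1 + 3 + 2 + 3 + 1 + 3 + 2 = 46
distinct = 300 − 46 = 254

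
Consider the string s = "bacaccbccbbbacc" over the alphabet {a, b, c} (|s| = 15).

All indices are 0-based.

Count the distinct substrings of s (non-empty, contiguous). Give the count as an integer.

98

rank | idx | suffix
   0 |   1 | acaccbccbbbacc
   1 |  12 | acc
   2 |   3 | accbccbbbacc
   3 |   0 | bacaccbccbbbacc
   4 |  11 | bacc
   5 |  10 | bbacc
   6 |   9 | bbbacc
   7 |   6 | bccbbbacc
   8 |  14 | c
   9 |   2 | caccbccbbbacc
  10 |   8 | cbbbacc
  11 |   5 | cbccbbbacc
  12 |  13 | cc
  13 |   7 | ccbbbacc
  14 |   4 | ccbccbbbacc

SA = [1, 12, 3, 0, 11, 10, 9, 6, 14, 2, 8, 5, 13, 7, 4]
i: (SA[i-1],SA[i]) lcp shared
  1: (1,12) 2 'ac'
  2: (12,3) 3 'acc'
  3: (3,0) 0 ''
  4: (0,11) 3 'bac'
  5: (11,10) 1 'b'
  6: (10,9) 2 'bb'
  7: (9,6) 1 'b'
  8: (6,14) 0 ''
  9: (14,2) 1 'c'
  10: (2,8) 1 'c'
  11: (8,5) 2 'cb'
  12: (5,13) 1 'c'
  13: (13,7) 2 'cc'
  14: (7,4) 3 'ccb'

n(n+1)/2 = 15·16/2 = 120
Σ LCP = 0 + 2 + 3 + 0 + 3 + 1 + 2 + 1 + 0 + 1 + 1 + 2 + 1 + 2 + 3 = 22
distinct = 120 − 22 = 98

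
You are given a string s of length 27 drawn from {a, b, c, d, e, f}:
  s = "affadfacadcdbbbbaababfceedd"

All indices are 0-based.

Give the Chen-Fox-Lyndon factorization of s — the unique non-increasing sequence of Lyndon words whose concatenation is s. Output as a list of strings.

emit factor 1: 'aff' (i=0, period=3)
emit factor 2: 'adf' (i=3, period=3)
emit factor 3: 'acadcdbbbb' (i=6, period=10)
emit factor 4: 'aababfceedd' (i=16, period=11)

["aff", "adf", "acadcdbbbb", "aababfceedd"]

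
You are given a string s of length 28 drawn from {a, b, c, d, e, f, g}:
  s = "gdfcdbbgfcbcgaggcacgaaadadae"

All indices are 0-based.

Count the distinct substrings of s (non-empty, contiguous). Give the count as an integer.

377

rank→(start, suffix):
  0 → (20, 'aaadadae')
  1 → (21, 'aadadae')
  2 → (17, 'acgaaadadae')
  3 → (22, 'adadae')
  4 → (24, 'adae')
  5 → (26, 'ae')
  6 → (13, 'aggcacgaaadadae')
  7 → (5, 'bbgfcbcgaggcacgaaadadae')
  8 → (10, 'bcgaggcacgaaadadae')
  9 → (6, 'bgfcbcgaggcacgaaadadae')
  10 → (16, 'cacgaaadadae')
  11 → (9, 'cbcgaggcacgaaadadae')
  12 → (3, 'cdbbgfcbcgaggcacgaaadadae')
  13 → (18, 'cgaaadadae')
  14 → (11, 'cgaggcacgaaadadae')
  15 → (23, 'dadae')
  16 → (25, 'dae')
  17 → (4, 'dbbgfcbcgaggcacgaaadadae')
  18 → (1, 'dfcdbbgfcbcgaggcacgaaadadae')
  19 → (27, 'e')
  20 → (8, 'fcbcgaggcacgaaadadae')
  21 → (2, 'fcdbbgfcbcgaggcacgaaadadae')
  22 → (19, 'gaaadadae')
  23 → (12, 'gaggcacgaaadadae')
  24 → (15, 'gcacgaaadadae')
  25 → (0, 'gdfcdbbgfcbcgaggcacgaaadadae')
  26 → (7, 'gfcbcgaggcacgaaadadae')
  27 → (14, 'ggcacgaaadadae')

SA = [20, 21, 17, 22, 24, 26, 13, 5, 10, 6, 16, 9, 3, 18, 11, 23, 25, 4, 1, 27, 8, 2, 19, 12, 15, 0, 7, 14]
i: (SA[i-1],SA[i]) lcp shared
  1: (20,21) 2 'aa'
  2: (21,17) 1 'a'
  3: (17,22) 1 'a'
  4: (22,24) 3 'ada'
  5: (24,26) 1 'a'
  6: (26,13) 1 'a'
  7: (13,5) 0 ''
  8: (5,10) 1 'b'
  9: (10,6) 1 'b'
  10: (6,16) 0 ''
  11: (16,9) 1 'c'
  12: (9,3) 1 'c'
  13: (3,18) 1 'c'
  14: (18,11) 3 'cga'
  15: (11,23) 0 ''
  16: (23,25) 2 'da'
  17: (25,4) 1 'd'
  18: (4,1) 1 'd'
  19: (1,27) 0 ''
  20: (27,8) 0 ''
  21: (8,2) 2 'fc'
  22: (2,19) 0 ''
  23: (19,12) 2 'ga'
  24: (12,15) 1 'g'
  25: (15,0) 1 'g'
  26: (0,7) 1 'g'
  27: (7,14) 1 'g'

n(n+1)/2 = 28·29/2 = 406
Σ LCP = 0 + 2 + 1 + 1 + 3 + 1 + 1 + 0 + 1 + 1 + 0 + 1 + 1 + 1 + 3 + 0 + 2 + 1 + 1 + 0 + 0 + 2 + 0 + 2 + 1 + 1 + 1 + 1 = 29
distinct = 406 − 29 = 377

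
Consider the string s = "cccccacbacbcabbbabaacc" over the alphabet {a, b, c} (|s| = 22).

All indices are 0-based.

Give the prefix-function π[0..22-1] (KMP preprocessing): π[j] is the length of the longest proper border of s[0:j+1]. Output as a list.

π[0] = 0
j=1 s[j]='c': π[1]=1 (border 'c')
j=2 s[j]='c': π[2]=2 (border 'cc')
j=3 s[j]='c': π[3]=3 (border 'ccc')
j=4 s[j]='c': π[4]=4 (border 'cccc')
j=5 s[j]='a': k: 4→3→2→1→0; π[5]=0 (border '')
j=6 s[j]='c': π[6]=1 (border 'c')
j=7 s[j]='b': k: 1→0; π[7]=0 (border '')
j=8 s[j]='a': π[8]=0 (border '')
j=9 s[j]='c': π[9]=1 (border 'c')
j=10 s[j]='b': k: 1→0; π[10]=0 (border '')
j=11 s[j]='c': π[11]=1 (border 'c')
j=12 s[j]='a': k: 1→0; π[12]=0 (border '')
j=13 s[j]='b': π[13]=0 (border '')
j=14 s[j]='b': π[14]=0 (border '')
j=15 s[j]='b': π[15]=0 (border '')
j=16 s[j]='a': π[16]=0 (border '')
j=17 s[j]='b': π[17]=0 (border '')
j=18 s[j]='a': π[18]=0 (border '')
j=19 s[j]='a': π[19]=0 (border '')
j=20 s[j]='c': π[20]=1 (border 'c')
j=21 s[j]='c': π[21]=2 (border 'cc')

[0, 1, 2, 3, 4, 0, 1, 0, 0, 1, 0, 1, 0, 0, 0, 0, 0, 0, 0, 0, 1, 2]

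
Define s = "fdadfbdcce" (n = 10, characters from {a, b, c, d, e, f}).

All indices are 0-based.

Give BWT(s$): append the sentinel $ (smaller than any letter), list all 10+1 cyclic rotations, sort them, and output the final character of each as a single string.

rank  rotation     last
    0  $fdadfbdcce  e
    1  adfbdcce$fd  d
    2  bdcce$fdadf  f
    3  cce$fdadfbd  d
    4  ce$fdadfbdc  c
    5  dadfbdcce$f  f
    6  dcce$fdadfb  b
    7  dfbdcce$fda  a
    8  e$fdadfbdcc  c
    9  fbdcce$fdad  d
   10  fdadfbdcce$  $

edfdcfbacd$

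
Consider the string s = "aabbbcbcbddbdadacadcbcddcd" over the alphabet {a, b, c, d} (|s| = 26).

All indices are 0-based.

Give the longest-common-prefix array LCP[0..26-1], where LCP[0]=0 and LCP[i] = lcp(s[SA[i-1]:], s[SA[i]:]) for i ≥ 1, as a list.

[0, 1, 1, 1, 2, 0, 2, 1, 3, 2, 1, 2, 0, 1, 3, 2, 1, 2, 0, 1, 2, 1, 1, 2, 1, 2]

rank→(start, suffix):
  0 → (0, 'aabbbcbcbddbdadacadcbcddcd')
  1 → (1, 'abbbcbcbddbdadacadcbcddcd')
  2 → (15, 'acadcbcddcd')
  3 → (13, 'adacadcbcddcd')
  4 → (17, 'adcbcddcd')
  5 → (2, 'bbbcbcbddbdadacadcbcddcd')
  6 → (3, 'bbcbcbddbdadacadcbcddcd')
  7 → (4, 'bcbcbddbdadacadcbcddcd')
  8 → (6, 'bcbddbdadacadcbcddcd')
  9 → (20, 'bcddcd')
  10 → (11, 'bdadacadcbcddcd')
  11 → (8, 'bddbdadacadcbcddcd')
  12 → (16, 'cadcbcddcd')
  13 → (5, 'cbcbddbdadacadcbcddcd')
  14 → (19, 'cbcddcd')
  15 → (7, 'cbddbdadacadcbcddcd')
  16 → (24, 'cd')
  17 → (21, 'cddcd')
  18 → (25, 'd')
  19 → (14, 'dacadcbcddcd')
  20 → (12, 'dadacadcbcddcd')
  21 → (10, 'dbdadacadcbcddcd')
  22 → (18, 'dcbcddcd')
  23 → (23, 'dcd')
  24 → (9, 'ddbdadacadcbcddcd')
  25 → (22, 'ddcd')

SA = [0, 1, 15, 13, 17, 2, 3, 4, 6, 20, 11, 8, 16, 5, 19, 7, 24, 21, 25, 14, 12, 10, 18, 23, 9, 22]
rank  pair      lcp
   1  s[0:],s[1:]  1  'a'
   2  s[1:],s[15:]  1  'a'
   3  s[15:],s[13:]  1  'a'
   4  s[13:],s[17:]  2  'ad'
   5  s[17:],s[2:]  0  ''
   6  s[2:],s[3:]  2  'bb'
   7  s[3:],s[4:]  1  'b'
   8  s[4:],s[6:]  3  'bcb'
   9  s[6:],s[20:]  2  'bc'
  10  s[20:],s[11:]  1  'b'
  11  s[11:],s[8:]  2  'bd'
  12  s[8:],s[16:]  0  ''
  13  s[16:],s[5:]  1  'c'
  14  s[5:],s[19:]  3  'cbc'
  15  s[19:],s[7:]  2  'cb'
  16  s[7:],s[24:]  1  'c'
  17  s[24:],s[21:]  2  'cd'
  18  s[21:],s[25:]  0  ''
  19  s[25:],s[14:]  1  'd'
  20  s[14:],s[12:]  2  'da'
  21  s[12:],s[10:]  1  'd'
  22  s[10:],s[18:]  1  'd'
  23  s[18:],s[23:]  2  'dc'
  24  s[23:],s[9:]  1  'd'
  25  s[9:],s[22:]  2  'dd'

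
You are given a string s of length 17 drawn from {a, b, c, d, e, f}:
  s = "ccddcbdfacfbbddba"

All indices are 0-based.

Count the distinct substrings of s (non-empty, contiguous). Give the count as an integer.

sorted suffixes:
  #0 SA[0]=16  'a'
  #1 SA[1]=8  'acfbbddba'
  #2 SA[2]=15  'ba'
  #3 SA[3]=11  'bbddba'
  #4 SA[4]=12  'bddba'
  #5 SA[5]=5  'bdfacfbbddba'
  #6 SA[6]=4  'cbdfacfbbddba'
  #7 SA[7]=0  'ccddcbdfacfbbddba'
  #8 SA[8]=1  'cddcbdfacfbbddba'
  #9 SA[9]=9  'cfbbddba'
  #10 SA[10]=14  'dba'
  #11 SA[11]=3  'dcbdfacfbbddba'
  #12 SA[12]=13  'ddba'
  #13 SA[13]=2  'ddcbdfacfbbddba'
  #14 SA[14]=6  'dfacfbbddba'
  #15 SA[15]=7  'facfbbddba'
  #16 SA[16]=10  'fbbddba'

SA = [16, 8, 15, 11, 12, 5, 4, 0, 1, 9, 14, 3, 13, 2, 6, 7, 10]
i: (SA[i-1],SA[i]) lcp shared
  1: (16,8) 1 'a'
  2: (8,15) 0 ''
  3: (15,11) 1 'b'
  4: (11,12) 1 'b'
  5: (12,5) 2 'bd'
  6: (5,4) 0 ''
  7: (4,0) 1 'c'
  8: (0,1) 1 'c'
  9: (1,9) 1 'c'
  10: (9,14) 0 ''
  11: (14,3) 1 'd'
  12: (3,13) 1 'd'
  13: (13,2) 2 'dd'
  14: (2,6) 1 'd'
  15: (6,7) 0 ''
  16: (7,10) 1 'f'

n(n+1)/2 = 17·18/2 = 153
Σ LCP = 0 + 1 + 0 + 1 + 1 + 2 + 0 + 1 + 1 + 1 + 0 + 1 + 1 + 2 + 1 + 0 + 1 = 14
distinct = 153 − 14 = 139

139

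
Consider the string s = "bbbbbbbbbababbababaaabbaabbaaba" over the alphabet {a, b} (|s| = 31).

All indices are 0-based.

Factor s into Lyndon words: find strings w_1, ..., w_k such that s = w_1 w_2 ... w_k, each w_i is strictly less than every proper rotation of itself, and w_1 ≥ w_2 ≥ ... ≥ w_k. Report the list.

["b", "b", "b", "b", "b", "b", "b", "b", "b", "ababb", "ab", "ab", "aaabbaabbaab", "a"]

emit factor 1: 'b' (i=0, period=1)
emit factor 2: 'b' (i=1, period=1)
emit factor 3: 'b' (i=2, period=1)
emit factor 4: 'b' (i=3, period=1)
emit factor 5: 'b' (i=4, period=1)
emit factor 6: 'b' (i=5, period=1)
emit factor 7: 'b' (i=6, period=1)
emit factor 8: 'b' (i=7, period=1)
emit factor 9: 'b' (i=8, period=1)
emit factor 10: 'ababb' (i=9, period=5)
emit factor 11: 'ab' (i=14, period=2)
emit factor 12: 'ab' (i=16, period=2)
emit factor 13: 'aaabbaabbaab' (i=18, period=12)
emit factor 14: 'a' (i=30, period=1)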